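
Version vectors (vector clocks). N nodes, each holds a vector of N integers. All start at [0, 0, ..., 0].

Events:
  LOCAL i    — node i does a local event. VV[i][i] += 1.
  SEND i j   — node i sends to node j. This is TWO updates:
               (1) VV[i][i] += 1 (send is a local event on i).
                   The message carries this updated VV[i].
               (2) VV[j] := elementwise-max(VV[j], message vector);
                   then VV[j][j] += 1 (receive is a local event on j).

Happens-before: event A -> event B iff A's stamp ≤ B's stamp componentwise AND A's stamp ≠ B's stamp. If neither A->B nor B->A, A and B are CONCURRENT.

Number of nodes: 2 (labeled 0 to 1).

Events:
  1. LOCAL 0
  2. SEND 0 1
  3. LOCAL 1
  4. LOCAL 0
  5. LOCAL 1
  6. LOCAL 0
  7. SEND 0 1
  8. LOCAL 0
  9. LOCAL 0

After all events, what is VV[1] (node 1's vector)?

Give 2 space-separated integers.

Answer: 5 4

Derivation:
Initial: VV[0]=[0, 0]
Initial: VV[1]=[0, 0]
Event 1: LOCAL 0: VV[0][0]++ -> VV[0]=[1, 0]
Event 2: SEND 0->1: VV[0][0]++ -> VV[0]=[2, 0], msg_vec=[2, 0]; VV[1]=max(VV[1],msg_vec) then VV[1][1]++ -> VV[1]=[2, 1]
Event 3: LOCAL 1: VV[1][1]++ -> VV[1]=[2, 2]
Event 4: LOCAL 0: VV[0][0]++ -> VV[0]=[3, 0]
Event 5: LOCAL 1: VV[1][1]++ -> VV[1]=[2, 3]
Event 6: LOCAL 0: VV[0][0]++ -> VV[0]=[4, 0]
Event 7: SEND 0->1: VV[0][0]++ -> VV[0]=[5, 0], msg_vec=[5, 0]; VV[1]=max(VV[1],msg_vec) then VV[1][1]++ -> VV[1]=[5, 4]
Event 8: LOCAL 0: VV[0][0]++ -> VV[0]=[6, 0]
Event 9: LOCAL 0: VV[0][0]++ -> VV[0]=[7, 0]
Final vectors: VV[0]=[7, 0]; VV[1]=[5, 4]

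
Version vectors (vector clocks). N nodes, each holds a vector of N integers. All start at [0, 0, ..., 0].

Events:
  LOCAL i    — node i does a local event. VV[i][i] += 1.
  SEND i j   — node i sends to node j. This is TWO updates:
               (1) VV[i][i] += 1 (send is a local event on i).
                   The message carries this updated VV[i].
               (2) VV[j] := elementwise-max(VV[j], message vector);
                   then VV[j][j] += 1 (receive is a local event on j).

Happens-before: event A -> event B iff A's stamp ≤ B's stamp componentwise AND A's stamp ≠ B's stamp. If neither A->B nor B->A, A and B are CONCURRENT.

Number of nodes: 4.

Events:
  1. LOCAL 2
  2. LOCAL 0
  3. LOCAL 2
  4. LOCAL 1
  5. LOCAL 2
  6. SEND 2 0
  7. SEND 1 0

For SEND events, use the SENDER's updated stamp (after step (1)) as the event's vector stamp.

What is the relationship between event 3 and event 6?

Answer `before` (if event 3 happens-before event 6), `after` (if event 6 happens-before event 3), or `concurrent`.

Initial: VV[0]=[0, 0, 0, 0]
Initial: VV[1]=[0, 0, 0, 0]
Initial: VV[2]=[0, 0, 0, 0]
Initial: VV[3]=[0, 0, 0, 0]
Event 1: LOCAL 2: VV[2][2]++ -> VV[2]=[0, 0, 1, 0]
Event 2: LOCAL 0: VV[0][0]++ -> VV[0]=[1, 0, 0, 0]
Event 3: LOCAL 2: VV[2][2]++ -> VV[2]=[0, 0, 2, 0]
Event 4: LOCAL 1: VV[1][1]++ -> VV[1]=[0, 1, 0, 0]
Event 5: LOCAL 2: VV[2][2]++ -> VV[2]=[0, 0, 3, 0]
Event 6: SEND 2->0: VV[2][2]++ -> VV[2]=[0, 0, 4, 0], msg_vec=[0, 0, 4, 0]; VV[0]=max(VV[0],msg_vec) then VV[0][0]++ -> VV[0]=[2, 0, 4, 0]
Event 7: SEND 1->0: VV[1][1]++ -> VV[1]=[0, 2, 0, 0], msg_vec=[0, 2, 0, 0]; VV[0]=max(VV[0],msg_vec) then VV[0][0]++ -> VV[0]=[3, 2, 4, 0]
Event 3 stamp: [0, 0, 2, 0]
Event 6 stamp: [0, 0, 4, 0]
[0, 0, 2, 0] <= [0, 0, 4, 0]? True
[0, 0, 4, 0] <= [0, 0, 2, 0]? False
Relation: before

Answer: before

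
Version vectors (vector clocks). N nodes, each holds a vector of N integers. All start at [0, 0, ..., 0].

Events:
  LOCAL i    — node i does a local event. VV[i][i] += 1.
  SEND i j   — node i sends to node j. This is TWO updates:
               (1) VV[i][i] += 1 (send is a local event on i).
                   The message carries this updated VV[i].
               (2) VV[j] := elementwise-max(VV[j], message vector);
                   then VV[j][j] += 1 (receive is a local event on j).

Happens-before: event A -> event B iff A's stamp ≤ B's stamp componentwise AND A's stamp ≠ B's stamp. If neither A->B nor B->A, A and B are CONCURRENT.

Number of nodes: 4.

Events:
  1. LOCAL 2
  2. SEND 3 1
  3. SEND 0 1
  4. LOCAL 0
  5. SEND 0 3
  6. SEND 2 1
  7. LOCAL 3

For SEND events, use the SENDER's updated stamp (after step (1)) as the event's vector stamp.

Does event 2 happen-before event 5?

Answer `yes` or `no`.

Initial: VV[0]=[0, 0, 0, 0]
Initial: VV[1]=[0, 0, 0, 0]
Initial: VV[2]=[0, 0, 0, 0]
Initial: VV[3]=[0, 0, 0, 0]
Event 1: LOCAL 2: VV[2][2]++ -> VV[2]=[0, 0, 1, 0]
Event 2: SEND 3->1: VV[3][3]++ -> VV[3]=[0, 0, 0, 1], msg_vec=[0, 0, 0, 1]; VV[1]=max(VV[1],msg_vec) then VV[1][1]++ -> VV[1]=[0, 1, 0, 1]
Event 3: SEND 0->1: VV[0][0]++ -> VV[0]=[1, 0, 0, 0], msg_vec=[1, 0, 0, 0]; VV[1]=max(VV[1],msg_vec) then VV[1][1]++ -> VV[1]=[1, 2, 0, 1]
Event 4: LOCAL 0: VV[0][0]++ -> VV[0]=[2, 0, 0, 0]
Event 5: SEND 0->3: VV[0][0]++ -> VV[0]=[3, 0, 0, 0], msg_vec=[3, 0, 0, 0]; VV[3]=max(VV[3],msg_vec) then VV[3][3]++ -> VV[3]=[3, 0, 0, 2]
Event 6: SEND 2->1: VV[2][2]++ -> VV[2]=[0, 0, 2, 0], msg_vec=[0, 0, 2, 0]; VV[1]=max(VV[1],msg_vec) then VV[1][1]++ -> VV[1]=[1, 3, 2, 1]
Event 7: LOCAL 3: VV[3][3]++ -> VV[3]=[3, 0, 0, 3]
Event 2 stamp: [0, 0, 0, 1]
Event 5 stamp: [3, 0, 0, 0]
[0, 0, 0, 1] <= [3, 0, 0, 0]? False. Equal? False. Happens-before: False

Answer: no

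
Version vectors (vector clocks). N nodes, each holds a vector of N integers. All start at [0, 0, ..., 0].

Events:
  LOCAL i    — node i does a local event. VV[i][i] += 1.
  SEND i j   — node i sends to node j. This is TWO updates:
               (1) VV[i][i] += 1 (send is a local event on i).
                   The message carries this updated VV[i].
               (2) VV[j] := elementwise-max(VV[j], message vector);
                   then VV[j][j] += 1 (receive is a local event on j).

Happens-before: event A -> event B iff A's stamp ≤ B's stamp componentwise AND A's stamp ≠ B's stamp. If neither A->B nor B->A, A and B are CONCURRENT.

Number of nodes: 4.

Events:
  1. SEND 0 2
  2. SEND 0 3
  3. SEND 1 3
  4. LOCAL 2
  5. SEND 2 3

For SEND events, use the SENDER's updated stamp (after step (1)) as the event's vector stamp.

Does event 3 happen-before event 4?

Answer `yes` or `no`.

Answer: no

Derivation:
Initial: VV[0]=[0, 0, 0, 0]
Initial: VV[1]=[0, 0, 0, 0]
Initial: VV[2]=[0, 0, 0, 0]
Initial: VV[3]=[0, 0, 0, 0]
Event 1: SEND 0->2: VV[0][0]++ -> VV[0]=[1, 0, 0, 0], msg_vec=[1, 0, 0, 0]; VV[2]=max(VV[2],msg_vec) then VV[2][2]++ -> VV[2]=[1, 0, 1, 0]
Event 2: SEND 0->3: VV[0][0]++ -> VV[0]=[2, 0, 0, 0], msg_vec=[2, 0, 0, 0]; VV[3]=max(VV[3],msg_vec) then VV[3][3]++ -> VV[3]=[2, 0, 0, 1]
Event 3: SEND 1->3: VV[1][1]++ -> VV[1]=[0, 1, 0, 0], msg_vec=[0, 1, 0, 0]; VV[3]=max(VV[3],msg_vec) then VV[3][3]++ -> VV[3]=[2, 1, 0, 2]
Event 4: LOCAL 2: VV[2][2]++ -> VV[2]=[1, 0, 2, 0]
Event 5: SEND 2->3: VV[2][2]++ -> VV[2]=[1, 0, 3, 0], msg_vec=[1, 0, 3, 0]; VV[3]=max(VV[3],msg_vec) then VV[3][3]++ -> VV[3]=[2, 1, 3, 3]
Event 3 stamp: [0, 1, 0, 0]
Event 4 stamp: [1, 0, 2, 0]
[0, 1, 0, 0] <= [1, 0, 2, 0]? False. Equal? False. Happens-before: False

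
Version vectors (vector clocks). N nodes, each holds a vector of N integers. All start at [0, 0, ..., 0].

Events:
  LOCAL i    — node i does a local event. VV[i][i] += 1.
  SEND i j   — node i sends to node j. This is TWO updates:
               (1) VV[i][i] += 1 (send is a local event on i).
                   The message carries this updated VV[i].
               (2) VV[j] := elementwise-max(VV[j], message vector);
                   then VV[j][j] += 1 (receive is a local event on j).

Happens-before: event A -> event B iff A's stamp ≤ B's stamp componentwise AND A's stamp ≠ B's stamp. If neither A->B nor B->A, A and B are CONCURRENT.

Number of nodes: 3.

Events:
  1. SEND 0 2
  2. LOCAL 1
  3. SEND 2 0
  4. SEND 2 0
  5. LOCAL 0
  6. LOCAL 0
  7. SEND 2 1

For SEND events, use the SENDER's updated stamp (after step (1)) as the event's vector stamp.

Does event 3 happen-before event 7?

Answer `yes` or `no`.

Answer: yes

Derivation:
Initial: VV[0]=[0, 0, 0]
Initial: VV[1]=[0, 0, 0]
Initial: VV[2]=[0, 0, 0]
Event 1: SEND 0->2: VV[0][0]++ -> VV[0]=[1, 0, 0], msg_vec=[1, 0, 0]; VV[2]=max(VV[2],msg_vec) then VV[2][2]++ -> VV[2]=[1, 0, 1]
Event 2: LOCAL 1: VV[1][1]++ -> VV[1]=[0, 1, 0]
Event 3: SEND 2->0: VV[2][2]++ -> VV[2]=[1, 0, 2], msg_vec=[1, 0, 2]; VV[0]=max(VV[0],msg_vec) then VV[0][0]++ -> VV[0]=[2, 0, 2]
Event 4: SEND 2->0: VV[2][2]++ -> VV[2]=[1, 0, 3], msg_vec=[1, 0, 3]; VV[0]=max(VV[0],msg_vec) then VV[0][0]++ -> VV[0]=[3, 0, 3]
Event 5: LOCAL 0: VV[0][0]++ -> VV[0]=[4, 0, 3]
Event 6: LOCAL 0: VV[0][0]++ -> VV[0]=[5, 0, 3]
Event 7: SEND 2->1: VV[2][2]++ -> VV[2]=[1, 0, 4], msg_vec=[1, 0, 4]; VV[1]=max(VV[1],msg_vec) then VV[1][1]++ -> VV[1]=[1, 2, 4]
Event 3 stamp: [1, 0, 2]
Event 7 stamp: [1, 0, 4]
[1, 0, 2] <= [1, 0, 4]? True. Equal? False. Happens-before: True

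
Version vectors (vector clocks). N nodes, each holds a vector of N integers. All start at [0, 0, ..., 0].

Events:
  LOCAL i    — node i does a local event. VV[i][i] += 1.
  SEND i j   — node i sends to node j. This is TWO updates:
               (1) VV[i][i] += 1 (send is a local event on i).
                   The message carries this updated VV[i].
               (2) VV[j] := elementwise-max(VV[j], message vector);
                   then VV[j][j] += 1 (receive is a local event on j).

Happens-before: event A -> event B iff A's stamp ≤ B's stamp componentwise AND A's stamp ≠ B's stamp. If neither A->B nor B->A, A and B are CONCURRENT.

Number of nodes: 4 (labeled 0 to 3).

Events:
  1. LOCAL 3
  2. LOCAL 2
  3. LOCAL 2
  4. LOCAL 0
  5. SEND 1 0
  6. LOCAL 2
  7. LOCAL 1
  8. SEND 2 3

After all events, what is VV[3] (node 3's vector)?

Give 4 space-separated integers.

Answer: 0 0 4 2

Derivation:
Initial: VV[0]=[0, 0, 0, 0]
Initial: VV[1]=[0, 0, 0, 0]
Initial: VV[2]=[0, 0, 0, 0]
Initial: VV[3]=[0, 0, 0, 0]
Event 1: LOCAL 3: VV[3][3]++ -> VV[3]=[0, 0, 0, 1]
Event 2: LOCAL 2: VV[2][2]++ -> VV[2]=[0, 0, 1, 0]
Event 3: LOCAL 2: VV[2][2]++ -> VV[2]=[0, 0, 2, 0]
Event 4: LOCAL 0: VV[0][0]++ -> VV[0]=[1, 0, 0, 0]
Event 5: SEND 1->0: VV[1][1]++ -> VV[1]=[0, 1, 0, 0], msg_vec=[0, 1, 0, 0]; VV[0]=max(VV[0],msg_vec) then VV[0][0]++ -> VV[0]=[2, 1, 0, 0]
Event 6: LOCAL 2: VV[2][2]++ -> VV[2]=[0, 0, 3, 0]
Event 7: LOCAL 1: VV[1][1]++ -> VV[1]=[0, 2, 0, 0]
Event 8: SEND 2->3: VV[2][2]++ -> VV[2]=[0, 0, 4, 0], msg_vec=[0, 0, 4, 0]; VV[3]=max(VV[3],msg_vec) then VV[3][3]++ -> VV[3]=[0, 0, 4, 2]
Final vectors: VV[0]=[2, 1, 0, 0]; VV[1]=[0, 2, 0, 0]; VV[2]=[0, 0, 4, 0]; VV[3]=[0, 0, 4, 2]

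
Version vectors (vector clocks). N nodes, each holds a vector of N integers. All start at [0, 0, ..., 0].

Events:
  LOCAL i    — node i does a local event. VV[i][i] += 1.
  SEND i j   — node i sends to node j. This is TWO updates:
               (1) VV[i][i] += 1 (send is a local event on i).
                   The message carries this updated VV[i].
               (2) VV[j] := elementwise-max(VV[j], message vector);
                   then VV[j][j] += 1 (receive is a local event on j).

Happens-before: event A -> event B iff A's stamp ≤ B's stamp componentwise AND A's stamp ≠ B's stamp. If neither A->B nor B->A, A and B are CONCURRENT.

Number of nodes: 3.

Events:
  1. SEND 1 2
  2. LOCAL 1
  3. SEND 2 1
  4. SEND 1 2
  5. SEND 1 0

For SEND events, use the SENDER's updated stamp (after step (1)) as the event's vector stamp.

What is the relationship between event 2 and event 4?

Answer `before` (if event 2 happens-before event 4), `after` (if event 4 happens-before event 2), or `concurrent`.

Initial: VV[0]=[0, 0, 0]
Initial: VV[1]=[0, 0, 0]
Initial: VV[2]=[0, 0, 0]
Event 1: SEND 1->2: VV[1][1]++ -> VV[1]=[0, 1, 0], msg_vec=[0, 1, 0]; VV[2]=max(VV[2],msg_vec) then VV[2][2]++ -> VV[2]=[0, 1, 1]
Event 2: LOCAL 1: VV[1][1]++ -> VV[1]=[0, 2, 0]
Event 3: SEND 2->1: VV[2][2]++ -> VV[2]=[0, 1, 2], msg_vec=[0, 1, 2]; VV[1]=max(VV[1],msg_vec) then VV[1][1]++ -> VV[1]=[0, 3, 2]
Event 4: SEND 1->2: VV[1][1]++ -> VV[1]=[0, 4, 2], msg_vec=[0, 4, 2]; VV[2]=max(VV[2],msg_vec) then VV[2][2]++ -> VV[2]=[0, 4, 3]
Event 5: SEND 1->0: VV[1][1]++ -> VV[1]=[0, 5, 2], msg_vec=[0, 5, 2]; VV[0]=max(VV[0],msg_vec) then VV[0][0]++ -> VV[0]=[1, 5, 2]
Event 2 stamp: [0, 2, 0]
Event 4 stamp: [0, 4, 2]
[0, 2, 0] <= [0, 4, 2]? True
[0, 4, 2] <= [0, 2, 0]? False
Relation: before

Answer: before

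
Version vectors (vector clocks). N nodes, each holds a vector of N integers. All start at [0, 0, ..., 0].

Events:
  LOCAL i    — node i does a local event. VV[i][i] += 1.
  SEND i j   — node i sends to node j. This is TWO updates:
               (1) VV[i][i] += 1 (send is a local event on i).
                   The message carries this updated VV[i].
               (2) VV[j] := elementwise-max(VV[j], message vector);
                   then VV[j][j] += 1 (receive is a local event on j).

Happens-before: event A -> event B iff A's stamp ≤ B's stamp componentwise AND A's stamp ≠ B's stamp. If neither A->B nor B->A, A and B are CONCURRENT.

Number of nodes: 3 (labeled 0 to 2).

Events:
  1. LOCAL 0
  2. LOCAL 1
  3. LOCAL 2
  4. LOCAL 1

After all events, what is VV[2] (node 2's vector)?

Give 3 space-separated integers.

Answer: 0 0 1

Derivation:
Initial: VV[0]=[0, 0, 0]
Initial: VV[1]=[0, 0, 0]
Initial: VV[2]=[0, 0, 0]
Event 1: LOCAL 0: VV[0][0]++ -> VV[0]=[1, 0, 0]
Event 2: LOCAL 1: VV[1][1]++ -> VV[1]=[0, 1, 0]
Event 3: LOCAL 2: VV[2][2]++ -> VV[2]=[0, 0, 1]
Event 4: LOCAL 1: VV[1][1]++ -> VV[1]=[0, 2, 0]
Final vectors: VV[0]=[1, 0, 0]; VV[1]=[0, 2, 0]; VV[2]=[0, 0, 1]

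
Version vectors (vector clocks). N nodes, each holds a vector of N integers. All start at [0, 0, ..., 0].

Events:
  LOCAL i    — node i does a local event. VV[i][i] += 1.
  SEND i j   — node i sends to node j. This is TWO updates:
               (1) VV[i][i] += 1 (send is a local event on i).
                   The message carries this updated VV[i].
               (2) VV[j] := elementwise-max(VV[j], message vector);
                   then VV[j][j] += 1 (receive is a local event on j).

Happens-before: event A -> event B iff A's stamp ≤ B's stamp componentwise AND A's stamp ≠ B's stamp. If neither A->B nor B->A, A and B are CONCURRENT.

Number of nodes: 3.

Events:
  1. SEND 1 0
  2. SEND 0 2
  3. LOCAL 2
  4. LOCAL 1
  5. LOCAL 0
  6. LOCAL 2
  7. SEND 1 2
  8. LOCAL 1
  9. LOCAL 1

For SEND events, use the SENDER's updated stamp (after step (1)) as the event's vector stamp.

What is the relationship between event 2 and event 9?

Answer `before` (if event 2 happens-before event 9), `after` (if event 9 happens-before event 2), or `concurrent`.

Initial: VV[0]=[0, 0, 0]
Initial: VV[1]=[0, 0, 0]
Initial: VV[2]=[0, 0, 0]
Event 1: SEND 1->0: VV[1][1]++ -> VV[1]=[0, 1, 0], msg_vec=[0, 1, 0]; VV[0]=max(VV[0],msg_vec) then VV[0][0]++ -> VV[0]=[1, 1, 0]
Event 2: SEND 0->2: VV[0][0]++ -> VV[0]=[2, 1, 0], msg_vec=[2, 1, 0]; VV[2]=max(VV[2],msg_vec) then VV[2][2]++ -> VV[2]=[2, 1, 1]
Event 3: LOCAL 2: VV[2][2]++ -> VV[2]=[2, 1, 2]
Event 4: LOCAL 1: VV[1][1]++ -> VV[1]=[0, 2, 0]
Event 5: LOCAL 0: VV[0][0]++ -> VV[0]=[3, 1, 0]
Event 6: LOCAL 2: VV[2][2]++ -> VV[2]=[2, 1, 3]
Event 7: SEND 1->2: VV[1][1]++ -> VV[1]=[0, 3, 0], msg_vec=[0, 3, 0]; VV[2]=max(VV[2],msg_vec) then VV[2][2]++ -> VV[2]=[2, 3, 4]
Event 8: LOCAL 1: VV[1][1]++ -> VV[1]=[0, 4, 0]
Event 9: LOCAL 1: VV[1][1]++ -> VV[1]=[0, 5, 0]
Event 2 stamp: [2, 1, 0]
Event 9 stamp: [0, 5, 0]
[2, 1, 0] <= [0, 5, 0]? False
[0, 5, 0] <= [2, 1, 0]? False
Relation: concurrent

Answer: concurrent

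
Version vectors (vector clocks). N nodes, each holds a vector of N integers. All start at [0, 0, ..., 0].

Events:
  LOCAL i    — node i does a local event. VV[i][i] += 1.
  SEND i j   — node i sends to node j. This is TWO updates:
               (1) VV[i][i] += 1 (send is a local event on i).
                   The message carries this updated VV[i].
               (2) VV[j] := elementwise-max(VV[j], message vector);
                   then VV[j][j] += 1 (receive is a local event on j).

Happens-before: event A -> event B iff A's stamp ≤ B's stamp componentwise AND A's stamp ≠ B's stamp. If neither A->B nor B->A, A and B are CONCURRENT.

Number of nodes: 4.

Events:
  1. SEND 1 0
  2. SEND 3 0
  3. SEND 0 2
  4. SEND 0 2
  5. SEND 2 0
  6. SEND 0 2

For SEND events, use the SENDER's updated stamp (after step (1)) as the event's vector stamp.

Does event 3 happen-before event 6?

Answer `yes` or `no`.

Answer: yes

Derivation:
Initial: VV[0]=[0, 0, 0, 0]
Initial: VV[1]=[0, 0, 0, 0]
Initial: VV[2]=[0, 0, 0, 0]
Initial: VV[3]=[0, 0, 0, 0]
Event 1: SEND 1->0: VV[1][1]++ -> VV[1]=[0, 1, 0, 0], msg_vec=[0, 1, 0, 0]; VV[0]=max(VV[0],msg_vec) then VV[0][0]++ -> VV[0]=[1, 1, 0, 0]
Event 2: SEND 3->0: VV[3][3]++ -> VV[3]=[0, 0, 0, 1], msg_vec=[0, 0, 0, 1]; VV[0]=max(VV[0],msg_vec) then VV[0][0]++ -> VV[0]=[2, 1, 0, 1]
Event 3: SEND 0->2: VV[0][0]++ -> VV[0]=[3, 1, 0, 1], msg_vec=[3, 1, 0, 1]; VV[2]=max(VV[2],msg_vec) then VV[2][2]++ -> VV[2]=[3, 1, 1, 1]
Event 4: SEND 0->2: VV[0][0]++ -> VV[0]=[4, 1, 0, 1], msg_vec=[4, 1, 0, 1]; VV[2]=max(VV[2],msg_vec) then VV[2][2]++ -> VV[2]=[4, 1, 2, 1]
Event 5: SEND 2->0: VV[2][2]++ -> VV[2]=[4, 1, 3, 1], msg_vec=[4, 1, 3, 1]; VV[0]=max(VV[0],msg_vec) then VV[0][0]++ -> VV[0]=[5, 1, 3, 1]
Event 6: SEND 0->2: VV[0][0]++ -> VV[0]=[6, 1, 3, 1], msg_vec=[6, 1, 3, 1]; VV[2]=max(VV[2],msg_vec) then VV[2][2]++ -> VV[2]=[6, 1, 4, 1]
Event 3 stamp: [3, 1, 0, 1]
Event 6 stamp: [6, 1, 3, 1]
[3, 1, 0, 1] <= [6, 1, 3, 1]? True. Equal? False. Happens-before: True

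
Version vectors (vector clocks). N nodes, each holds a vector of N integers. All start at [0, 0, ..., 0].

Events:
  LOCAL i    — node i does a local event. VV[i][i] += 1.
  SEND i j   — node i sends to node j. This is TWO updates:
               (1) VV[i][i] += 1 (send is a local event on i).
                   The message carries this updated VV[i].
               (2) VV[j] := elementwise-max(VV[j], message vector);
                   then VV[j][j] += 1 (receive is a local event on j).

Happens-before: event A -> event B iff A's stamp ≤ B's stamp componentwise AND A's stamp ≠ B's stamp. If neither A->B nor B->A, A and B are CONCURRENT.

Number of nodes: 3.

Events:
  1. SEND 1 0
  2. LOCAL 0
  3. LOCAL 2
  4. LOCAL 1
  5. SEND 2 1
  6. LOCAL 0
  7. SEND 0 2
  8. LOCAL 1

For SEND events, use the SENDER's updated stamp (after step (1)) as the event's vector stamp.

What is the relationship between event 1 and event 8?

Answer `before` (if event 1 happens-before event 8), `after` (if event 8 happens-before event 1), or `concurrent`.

Initial: VV[0]=[0, 0, 0]
Initial: VV[1]=[0, 0, 0]
Initial: VV[2]=[0, 0, 0]
Event 1: SEND 1->0: VV[1][1]++ -> VV[1]=[0, 1, 0], msg_vec=[0, 1, 0]; VV[0]=max(VV[0],msg_vec) then VV[0][0]++ -> VV[0]=[1, 1, 0]
Event 2: LOCAL 0: VV[0][0]++ -> VV[0]=[2, 1, 0]
Event 3: LOCAL 2: VV[2][2]++ -> VV[2]=[0, 0, 1]
Event 4: LOCAL 1: VV[1][1]++ -> VV[1]=[0, 2, 0]
Event 5: SEND 2->1: VV[2][2]++ -> VV[2]=[0, 0, 2], msg_vec=[0, 0, 2]; VV[1]=max(VV[1],msg_vec) then VV[1][1]++ -> VV[1]=[0, 3, 2]
Event 6: LOCAL 0: VV[0][0]++ -> VV[0]=[3, 1, 0]
Event 7: SEND 0->2: VV[0][0]++ -> VV[0]=[4, 1, 0], msg_vec=[4, 1, 0]; VV[2]=max(VV[2],msg_vec) then VV[2][2]++ -> VV[2]=[4, 1, 3]
Event 8: LOCAL 1: VV[1][1]++ -> VV[1]=[0, 4, 2]
Event 1 stamp: [0, 1, 0]
Event 8 stamp: [0, 4, 2]
[0, 1, 0] <= [0, 4, 2]? True
[0, 4, 2] <= [0, 1, 0]? False
Relation: before

Answer: before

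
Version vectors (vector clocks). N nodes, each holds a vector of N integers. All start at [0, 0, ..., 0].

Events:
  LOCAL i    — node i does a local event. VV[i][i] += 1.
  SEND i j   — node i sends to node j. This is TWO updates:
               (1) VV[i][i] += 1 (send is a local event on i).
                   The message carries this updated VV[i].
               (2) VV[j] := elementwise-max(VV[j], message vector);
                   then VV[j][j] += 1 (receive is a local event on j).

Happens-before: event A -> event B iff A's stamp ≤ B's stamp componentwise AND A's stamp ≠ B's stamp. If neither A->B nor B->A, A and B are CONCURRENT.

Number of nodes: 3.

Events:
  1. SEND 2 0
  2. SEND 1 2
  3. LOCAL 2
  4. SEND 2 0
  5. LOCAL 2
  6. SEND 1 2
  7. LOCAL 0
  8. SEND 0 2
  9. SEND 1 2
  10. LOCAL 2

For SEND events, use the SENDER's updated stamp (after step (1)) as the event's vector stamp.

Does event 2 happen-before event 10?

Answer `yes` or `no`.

Initial: VV[0]=[0, 0, 0]
Initial: VV[1]=[0, 0, 0]
Initial: VV[2]=[0, 0, 0]
Event 1: SEND 2->0: VV[2][2]++ -> VV[2]=[0, 0, 1], msg_vec=[0, 0, 1]; VV[0]=max(VV[0],msg_vec) then VV[0][0]++ -> VV[0]=[1, 0, 1]
Event 2: SEND 1->2: VV[1][1]++ -> VV[1]=[0, 1, 0], msg_vec=[0, 1, 0]; VV[2]=max(VV[2],msg_vec) then VV[2][2]++ -> VV[2]=[0, 1, 2]
Event 3: LOCAL 2: VV[2][2]++ -> VV[2]=[0, 1, 3]
Event 4: SEND 2->0: VV[2][2]++ -> VV[2]=[0, 1, 4], msg_vec=[0, 1, 4]; VV[0]=max(VV[0],msg_vec) then VV[0][0]++ -> VV[0]=[2, 1, 4]
Event 5: LOCAL 2: VV[2][2]++ -> VV[2]=[0, 1, 5]
Event 6: SEND 1->2: VV[1][1]++ -> VV[1]=[0, 2, 0], msg_vec=[0, 2, 0]; VV[2]=max(VV[2],msg_vec) then VV[2][2]++ -> VV[2]=[0, 2, 6]
Event 7: LOCAL 0: VV[0][0]++ -> VV[0]=[3, 1, 4]
Event 8: SEND 0->2: VV[0][0]++ -> VV[0]=[4, 1, 4], msg_vec=[4, 1, 4]; VV[2]=max(VV[2],msg_vec) then VV[2][2]++ -> VV[2]=[4, 2, 7]
Event 9: SEND 1->2: VV[1][1]++ -> VV[1]=[0, 3, 0], msg_vec=[0, 3, 0]; VV[2]=max(VV[2],msg_vec) then VV[2][2]++ -> VV[2]=[4, 3, 8]
Event 10: LOCAL 2: VV[2][2]++ -> VV[2]=[4, 3, 9]
Event 2 stamp: [0, 1, 0]
Event 10 stamp: [4, 3, 9]
[0, 1, 0] <= [4, 3, 9]? True. Equal? False. Happens-before: True

Answer: yes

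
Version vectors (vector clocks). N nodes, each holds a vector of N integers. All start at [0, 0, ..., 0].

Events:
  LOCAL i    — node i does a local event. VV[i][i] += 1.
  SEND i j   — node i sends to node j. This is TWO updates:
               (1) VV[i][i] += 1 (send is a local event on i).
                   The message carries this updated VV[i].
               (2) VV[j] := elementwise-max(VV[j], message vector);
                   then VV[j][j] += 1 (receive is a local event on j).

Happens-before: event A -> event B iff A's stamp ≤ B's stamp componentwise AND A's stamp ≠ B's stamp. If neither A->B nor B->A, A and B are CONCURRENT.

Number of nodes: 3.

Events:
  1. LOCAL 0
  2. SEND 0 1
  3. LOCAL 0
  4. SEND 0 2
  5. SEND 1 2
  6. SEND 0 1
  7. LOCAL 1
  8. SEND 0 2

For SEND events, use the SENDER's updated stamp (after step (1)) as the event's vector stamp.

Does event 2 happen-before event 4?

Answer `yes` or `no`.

Initial: VV[0]=[0, 0, 0]
Initial: VV[1]=[0, 0, 0]
Initial: VV[2]=[0, 0, 0]
Event 1: LOCAL 0: VV[0][0]++ -> VV[0]=[1, 0, 0]
Event 2: SEND 0->1: VV[0][0]++ -> VV[0]=[2, 0, 0], msg_vec=[2, 0, 0]; VV[1]=max(VV[1],msg_vec) then VV[1][1]++ -> VV[1]=[2, 1, 0]
Event 3: LOCAL 0: VV[0][0]++ -> VV[0]=[3, 0, 0]
Event 4: SEND 0->2: VV[0][0]++ -> VV[0]=[4, 0, 0], msg_vec=[4, 0, 0]; VV[2]=max(VV[2],msg_vec) then VV[2][2]++ -> VV[2]=[4, 0, 1]
Event 5: SEND 1->2: VV[1][1]++ -> VV[1]=[2, 2, 0], msg_vec=[2, 2, 0]; VV[2]=max(VV[2],msg_vec) then VV[2][2]++ -> VV[2]=[4, 2, 2]
Event 6: SEND 0->1: VV[0][0]++ -> VV[0]=[5, 0, 0], msg_vec=[5, 0, 0]; VV[1]=max(VV[1],msg_vec) then VV[1][1]++ -> VV[1]=[5, 3, 0]
Event 7: LOCAL 1: VV[1][1]++ -> VV[1]=[5, 4, 0]
Event 8: SEND 0->2: VV[0][0]++ -> VV[0]=[6, 0, 0], msg_vec=[6, 0, 0]; VV[2]=max(VV[2],msg_vec) then VV[2][2]++ -> VV[2]=[6, 2, 3]
Event 2 stamp: [2, 0, 0]
Event 4 stamp: [4, 0, 0]
[2, 0, 0] <= [4, 0, 0]? True. Equal? False. Happens-before: True

Answer: yes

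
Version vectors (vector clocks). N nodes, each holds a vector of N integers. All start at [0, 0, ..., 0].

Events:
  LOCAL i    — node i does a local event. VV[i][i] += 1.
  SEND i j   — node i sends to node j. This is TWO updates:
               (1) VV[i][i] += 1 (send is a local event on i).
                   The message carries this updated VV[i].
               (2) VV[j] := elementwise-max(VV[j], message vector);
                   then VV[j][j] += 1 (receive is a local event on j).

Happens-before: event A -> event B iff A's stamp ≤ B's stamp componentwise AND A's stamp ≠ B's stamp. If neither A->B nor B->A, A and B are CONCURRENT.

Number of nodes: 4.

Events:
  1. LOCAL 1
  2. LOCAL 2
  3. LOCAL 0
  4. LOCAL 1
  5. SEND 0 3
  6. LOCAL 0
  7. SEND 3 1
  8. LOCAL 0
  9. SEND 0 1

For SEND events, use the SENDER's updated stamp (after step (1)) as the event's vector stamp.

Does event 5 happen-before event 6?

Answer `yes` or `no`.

Answer: yes

Derivation:
Initial: VV[0]=[0, 0, 0, 0]
Initial: VV[1]=[0, 0, 0, 0]
Initial: VV[2]=[0, 0, 0, 0]
Initial: VV[3]=[0, 0, 0, 0]
Event 1: LOCAL 1: VV[1][1]++ -> VV[1]=[0, 1, 0, 0]
Event 2: LOCAL 2: VV[2][2]++ -> VV[2]=[0, 0, 1, 0]
Event 3: LOCAL 0: VV[0][0]++ -> VV[0]=[1, 0, 0, 0]
Event 4: LOCAL 1: VV[1][1]++ -> VV[1]=[0, 2, 0, 0]
Event 5: SEND 0->3: VV[0][0]++ -> VV[0]=[2, 0, 0, 0], msg_vec=[2, 0, 0, 0]; VV[3]=max(VV[3],msg_vec) then VV[3][3]++ -> VV[3]=[2, 0, 0, 1]
Event 6: LOCAL 0: VV[0][0]++ -> VV[0]=[3, 0, 0, 0]
Event 7: SEND 3->1: VV[3][3]++ -> VV[3]=[2, 0, 0, 2], msg_vec=[2, 0, 0, 2]; VV[1]=max(VV[1],msg_vec) then VV[1][1]++ -> VV[1]=[2, 3, 0, 2]
Event 8: LOCAL 0: VV[0][0]++ -> VV[0]=[4, 0, 0, 0]
Event 9: SEND 0->1: VV[0][0]++ -> VV[0]=[5, 0, 0, 0], msg_vec=[5, 0, 0, 0]; VV[1]=max(VV[1],msg_vec) then VV[1][1]++ -> VV[1]=[5, 4, 0, 2]
Event 5 stamp: [2, 0, 0, 0]
Event 6 stamp: [3, 0, 0, 0]
[2, 0, 0, 0] <= [3, 0, 0, 0]? True. Equal? False. Happens-before: True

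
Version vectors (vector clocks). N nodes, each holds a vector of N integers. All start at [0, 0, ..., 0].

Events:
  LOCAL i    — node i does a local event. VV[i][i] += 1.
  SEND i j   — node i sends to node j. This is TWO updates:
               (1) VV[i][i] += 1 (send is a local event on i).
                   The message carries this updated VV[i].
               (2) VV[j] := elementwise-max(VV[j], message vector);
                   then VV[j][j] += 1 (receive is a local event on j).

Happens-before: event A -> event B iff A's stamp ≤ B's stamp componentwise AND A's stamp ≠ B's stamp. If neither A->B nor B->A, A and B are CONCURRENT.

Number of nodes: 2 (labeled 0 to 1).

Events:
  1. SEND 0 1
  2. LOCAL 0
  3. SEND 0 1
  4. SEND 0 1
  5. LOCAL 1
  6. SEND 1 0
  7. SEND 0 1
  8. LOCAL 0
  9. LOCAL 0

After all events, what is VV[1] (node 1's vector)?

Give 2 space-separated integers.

Answer: 6 6

Derivation:
Initial: VV[0]=[0, 0]
Initial: VV[1]=[0, 0]
Event 1: SEND 0->1: VV[0][0]++ -> VV[0]=[1, 0], msg_vec=[1, 0]; VV[1]=max(VV[1],msg_vec) then VV[1][1]++ -> VV[1]=[1, 1]
Event 2: LOCAL 0: VV[0][0]++ -> VV[0]=[2, 0]
Event 3: SEND 0->1: VV[0][0]++ -> VV[0]=[3, 0], msg_vec=[3, 0]; VV[1]=max(VV[1],msg_vec) then VV[1][1]++ -> VV[1]=[3, 2]
Event 4: SEND 0->1: VV[0][0]++ -> VV[0]=[4, 0], msg_vec=[4, 0]; VV[1]=max(VV[1],msg_vec) then VV[1][1]++ -> VV[1]=[4, 3]
Event 5: LOCAL 1: VV[1][1]++ -> VV[1]=[4, 4]
Event 6: SEND 1->0: VV[1][1]++ -> VV[1]=[4, 5], msg_vec=[4, 5]; VV[0]=max(VV[0],msg_vec) then VV[0][0]++ -> VV[0]=[5, 5]
Event 7: SEND 0->1: VV[0][0]++ -> VV[0]=[6, 5], msg_vec=[6, 5]; VV[1]=max(VV[1],msg_vec) then VV[1][1]++ -> VV[1]=[6, 6]
Event 8: LOCAL 0: VV[0][0]++ -> VV[0]=[7, 5]
Event 9: LOCAL 0: VV[0][0]++ -> VV[0]=[8, 5]
Final vectors: VV[0]=[8, 5]; VV[1]=[6, 6]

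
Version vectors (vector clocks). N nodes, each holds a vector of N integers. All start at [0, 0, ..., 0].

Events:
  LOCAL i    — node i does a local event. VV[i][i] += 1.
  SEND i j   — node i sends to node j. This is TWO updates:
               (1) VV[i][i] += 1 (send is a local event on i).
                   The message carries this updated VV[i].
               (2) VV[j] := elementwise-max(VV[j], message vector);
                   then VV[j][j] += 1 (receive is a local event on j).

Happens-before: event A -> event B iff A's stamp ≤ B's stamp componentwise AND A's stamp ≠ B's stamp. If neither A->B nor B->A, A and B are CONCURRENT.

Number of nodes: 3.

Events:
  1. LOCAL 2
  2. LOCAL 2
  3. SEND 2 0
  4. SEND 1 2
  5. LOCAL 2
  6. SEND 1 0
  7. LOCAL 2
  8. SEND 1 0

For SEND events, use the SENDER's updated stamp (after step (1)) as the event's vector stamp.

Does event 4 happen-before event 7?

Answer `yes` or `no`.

Initial: VV[0]=[0, 0, 0]
Initial: VV[1]=[0, 0, 0]
Initial: VV[2]=[0, 0, 0]
Event 1: LOCAL 2: VV[2][2]++ -> VV[2]=[0, 0, 1]
Event 2: LOCAL 2: VV[2][2]++ -> VV[2]=[0, 0, 2]
Event 3: SEND 2->0: VV[2][2]++ -> VV[2]=[0, 0, 3], msg_vec=[0, 0, 3]; VV[0]=max(VV[0],msg_vec) then VV[0][0]++ -> VV[0]=[1, 0, 3]
Event 4: SEND 1->2: VV[1][1]++ -> VV[1]=[0, 1, 0], msg_vec=[0, 1, 0]; VV[2]=max(VV[2],msg_vec) then VV[2][2]++ -> VV[2]=[0, 1, 4]
Event 5: LOCAL 2: VV[2][2]++ -> VV[2]=[0, 1, 5]
Event 6: SEND 1->0: VV[1][1]++ -> VV[1]=[0, 2, 0], msg_vec=[0, 2, 0]; VV[0]=max(VV[0],msg_vec) then VV[0][0]++ -> VV[0]=[2, 2, 3]
Event 7: LOCAL 2: VV[2][2]++ -> VV[2]=[0, 1, 6]
Event 8: SEND 1->0: VV[1][1]++ -> VV[1]=[0, 3, 0], msg_vec=[0, 3, 0]; VV[0]=max(VV[0],msg_vec) then VV[0][0]++ -> VV[0]=[3, 3, 3]
Event 4 stamp: [0, 1, 0]
Event 7 stamp: [0, 1, 6]
[0, 1, 0] <= [0, 1, 6]? True. Equal? False. Happens-before: True

Answer: yes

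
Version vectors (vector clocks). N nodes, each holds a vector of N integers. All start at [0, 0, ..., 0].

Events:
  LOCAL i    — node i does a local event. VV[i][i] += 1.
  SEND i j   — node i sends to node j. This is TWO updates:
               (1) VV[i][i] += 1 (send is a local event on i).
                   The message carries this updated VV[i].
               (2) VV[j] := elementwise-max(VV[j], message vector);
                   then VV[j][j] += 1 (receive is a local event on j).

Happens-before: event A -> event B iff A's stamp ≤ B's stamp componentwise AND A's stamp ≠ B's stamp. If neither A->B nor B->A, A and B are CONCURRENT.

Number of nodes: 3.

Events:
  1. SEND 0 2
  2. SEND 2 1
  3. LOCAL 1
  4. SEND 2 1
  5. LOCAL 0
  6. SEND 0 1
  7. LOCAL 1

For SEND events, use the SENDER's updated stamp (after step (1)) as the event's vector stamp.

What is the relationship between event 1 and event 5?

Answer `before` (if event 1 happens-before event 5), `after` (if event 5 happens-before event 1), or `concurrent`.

Answer: before

Derivation:
Initial: VV[0]=[0, 0, 0]
Initial: VV[1]=[0, 0, 0]
Initial: VV[2]=[0, 0, 0]
Event 1: SEND 0->2: VV[0][0]++ -> VV[0]=[1, 0, 0], msg_vec=[1, 0, 0]; VV[2]=max(VV[2],msg_vec) then VV[2][2]++ -> VV[2]=[1, 0, 1]
Event 2: SEND 2->1: VV[2][2]++ -> VV[2]=[1, 0, 2], msg_vec=[1, 0, 2]; VV[1]=max(VV[1],msg_vec) then VV[1][1]++ -> VV[1]=[1, 1, 2]
Event 3: LOCAL 1: VV[1][1]++ -> VV[1]=[1, 2, 2]
Event 4: SEND 2->1: VV[2][2]++ -> VV[2]=[1, 0, 3], msg_vec=[1, 0, 3]; VV[1]=max(VV[1],msg_vec) then VV[1][1]++ -> VV[1]=[1, 3, 3]
Event 5: LOCAL 0: VV[0][0]++ -> VV[0]=[2, 0, 0]
Event 6: SEND 0->1: VV[0][0]++ -> VV[0]=[3, 0, 0], msg_vec=[3, 0, 0]; VV[1]=max(VV[1],msg_vec) then VV[1][1]++ -> VV[1]=[3, 4, 3]
Event 7: LOCAL 1: VV[1][1]++ -> VV[1]=[3, 5, 3]
Event 1 stamp: [1, 0, 0]
Event 5 stamp: [2, 0, 0]
[1, 0, 0] <= [2, 0, 0]? True
[2, 0, 0] <= [1, 0, 0]? False
Relation: before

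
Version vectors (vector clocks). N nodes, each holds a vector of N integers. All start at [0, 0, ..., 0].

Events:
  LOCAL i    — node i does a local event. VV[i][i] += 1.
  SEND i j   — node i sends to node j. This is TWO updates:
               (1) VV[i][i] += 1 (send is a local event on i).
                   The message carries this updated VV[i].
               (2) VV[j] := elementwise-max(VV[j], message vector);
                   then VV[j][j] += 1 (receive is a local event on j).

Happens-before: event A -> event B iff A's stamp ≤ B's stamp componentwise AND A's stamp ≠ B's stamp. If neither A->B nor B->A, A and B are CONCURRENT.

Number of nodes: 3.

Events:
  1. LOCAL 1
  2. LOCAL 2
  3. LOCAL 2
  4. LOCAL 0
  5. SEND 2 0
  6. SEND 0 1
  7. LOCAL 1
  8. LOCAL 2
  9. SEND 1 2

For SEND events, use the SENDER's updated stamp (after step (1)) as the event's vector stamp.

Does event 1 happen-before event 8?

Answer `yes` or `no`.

Initial: VV[0]=[0, 0, 0]
Initial: VV[1]=[0, 0, 0]
Initial: VV[2]=[0, 0, 0]
Event 1: LOCAL 1: VV[1][1]++ -> VV[1]=[0, 1, 0]
Event 2: LOCAL 2: VV[2][2]++ -> VV[2]=[0, 0, 1]
Event 3: LOCAL 2: VV[2][2]++ -> VV[2]=[0, 0, 2]
Event 4: LOCAL 0: VV[0][0]++ -> VV[0]=[1, 0, 0]
Event 5: SEND 2->0: VV[2][2]++ -> VV[2]=[0, 0, 3], msg_vec=[0, 0, 3]; VV[0]=max(VV[0],msg_vec) then VV[0][0]++ -> VV[0]=[2, 0, 3]
Event 6: SEND 0->1: VV[0][0]++ -> VV[0]=[3, 0, 3], msg_vec=[3, 0, 3]; VV[1]=max(VV[1],msg_vec) then VV[1][1]++ -> VV[1]=[3, 2, 3]
Event 7: LOCAL 1: VV[1][1]++ -> VV[1]=[3, 3, 3]
Event 8: LOCAL 2: VV[2][2]++ -> VV[2]=[0, 0, 4]
Event 9: SEND 1->2: VV[1][1]++ -> VV[1]=[3, 4, 3], msg_vec=[3, 4, 3]; VV[2]=max(VV[2],msg_vec) then VV[2][2]++ -> VV[2]=[3, 4, 5]
Event 1 stamp: [0, 1, 0]
Event 8 stamp: [0, 0, 4]
[0, 1, 0] <= [0, 0, 4]? False. Equal? False. Happens-before: False

Answer: no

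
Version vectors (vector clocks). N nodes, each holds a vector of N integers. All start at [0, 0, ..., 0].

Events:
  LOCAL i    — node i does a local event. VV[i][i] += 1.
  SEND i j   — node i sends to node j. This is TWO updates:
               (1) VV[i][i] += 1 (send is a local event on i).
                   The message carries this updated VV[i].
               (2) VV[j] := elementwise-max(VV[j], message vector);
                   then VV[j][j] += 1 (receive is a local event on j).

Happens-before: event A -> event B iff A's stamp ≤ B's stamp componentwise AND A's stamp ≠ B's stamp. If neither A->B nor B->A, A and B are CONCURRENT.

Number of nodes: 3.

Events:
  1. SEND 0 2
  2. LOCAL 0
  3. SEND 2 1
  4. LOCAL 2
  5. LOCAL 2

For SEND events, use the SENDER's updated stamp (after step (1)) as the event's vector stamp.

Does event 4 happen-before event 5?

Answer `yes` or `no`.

Answer: yes

Derivation:
Initial: VV[0]=[0, 0, 0]
Initial: VV[1]=[0, 0, 0]
Initial: VV[2]=[0, 0, 0]
Event 1: SEND 0->2: VV[0][0]++ -> VV[0]=[1, 0, 0], msg_vec=[1, 0, 0]; VV[2]=max(VV[2],msg_vec) then VV[2][2]++ -> VV[2]=[1, 0, 1]
Event 2: LOCAL 0: VV[0][0]++ -> VV[0]=[2, 0, 0]
Event 3: SEND 2->1: VV[2][2]++ -> VV[2]=[1, 0, 2], msg_vec=[1, 0, 2]; VV[1]=max(VV[1],msg_vec) then VV[1][1]++ -> VV[1]=[1, 1, 2]
Event 4: LOCAL 2: VV[2][2]++ -> VV[2]=[1, 0, 3]
Event 5: LOCAL 2: VV[2][2]++ -> VV[2]=[1, 0, 4]
Event 4 stamp: [1, 0, 3]
Event 5 stamp: [1, 0, 4]
[1, 0, 3] <= [1, 0, 4]? True. Equal? False. Happens-before: True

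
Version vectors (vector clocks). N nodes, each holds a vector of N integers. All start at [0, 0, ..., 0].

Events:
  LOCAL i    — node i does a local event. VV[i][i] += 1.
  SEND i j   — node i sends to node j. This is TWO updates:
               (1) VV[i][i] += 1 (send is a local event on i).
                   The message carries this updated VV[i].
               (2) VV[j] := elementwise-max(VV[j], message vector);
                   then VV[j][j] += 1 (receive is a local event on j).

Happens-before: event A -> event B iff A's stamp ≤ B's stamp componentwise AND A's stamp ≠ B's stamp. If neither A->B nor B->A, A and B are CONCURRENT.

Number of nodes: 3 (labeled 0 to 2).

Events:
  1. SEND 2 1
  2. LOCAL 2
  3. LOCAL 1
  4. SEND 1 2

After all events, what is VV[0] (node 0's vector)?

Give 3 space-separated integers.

Answer: 0 0 0

Derivation:
Initial: VV[0]=[0, 0, 0]
Initial: VV[1]=[0, 0, 0]
Initial: VV[2]=[0, 0, 0]
Event 1: SEND 2->1: VV[2][2]++ -> VV[2]=[0, 0, 1], msg_vec=[0, 0, 1]; VV[1]=max(VV[1],msg_vec) then VV[1][1]++ -> VV[1]=[0, 1, 1]
Event 2: LOCAL 2: VV[2][2]++ -> VV[2]=[0, 0, 2]
Event 3: LOCAL 1: VV[1][1]++ -> VV[1]=[0, 2, 1]
Event 4: SEND 1->2: VV[1][1]++ -> VV[1]=[0, 3, 1], msg_vec=[0, 3, 1]; VV[2]=max(VV[2],msg_vec) then VV[2][2]++ -> VV[2]=[0, 3, 3]
Final vectors: VV[0]=[0, 0, 0]; VV[1]=[0, 3, 1]; VV[2]=[0, 3, 3]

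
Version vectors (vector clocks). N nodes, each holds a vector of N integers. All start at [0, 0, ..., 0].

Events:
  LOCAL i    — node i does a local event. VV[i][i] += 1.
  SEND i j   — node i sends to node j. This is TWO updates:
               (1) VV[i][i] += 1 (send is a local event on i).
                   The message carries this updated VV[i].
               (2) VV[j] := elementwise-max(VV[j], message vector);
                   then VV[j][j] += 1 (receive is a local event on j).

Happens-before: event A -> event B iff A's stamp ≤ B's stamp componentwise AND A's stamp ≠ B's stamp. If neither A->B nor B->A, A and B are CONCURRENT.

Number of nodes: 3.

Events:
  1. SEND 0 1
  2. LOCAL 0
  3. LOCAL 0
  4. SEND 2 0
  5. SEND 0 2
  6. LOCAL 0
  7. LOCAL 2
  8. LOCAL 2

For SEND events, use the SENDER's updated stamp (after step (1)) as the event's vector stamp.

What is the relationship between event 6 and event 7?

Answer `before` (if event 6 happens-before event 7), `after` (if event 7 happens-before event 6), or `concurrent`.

Initial: VV[0]=[0, 0, 0]
Initial: VV[1]=[0, 0, 0]
Initial: VV[2]=[0, 0, 0]
Event 1: SEND 0->1: VV[0][0]++ -> VV[0]=[1, 0, 0], msg_vec=[1, 0, 0]; VV[1]=max(VV[1],msg_vec) then VV[1][1]++ -> VV[1]=[1, 1, 0]
Event 2: LOCAL 0: VV[0][0]++ -> VV[0]=[2, 0, 0]
Event 3: LOCAL 0: VV[0][0]++ -> VV[0]=[3, 0, 0]
Event 4: SEND 2->0: VV[2][2]++ -> VV[2]=[0, 0, 1], msg_vec=[0, 0, 1]; VV[0]=max(VV[0],msg_vec) then VV[0][0]++ -> VV[0]=[4, 0, 1]
Event 5: SEND 0->2: VV[0][0]++ -> VV[0]=[5, 0, 1], msg_vec=[5, 0, 1]; VV[2]=max(VV[2],msg_vec) then VV[2][2]++ -> VV[2]=[5, 0, 2]
Event 6: LOCAL 0: VV[0][0]++ -> VV[0]=[6, 0, 1]
Event 7: LOCAL 2: VV[2][2]++ -> VV[2]=[5, 0, 3]
Event 8: LOCAL 2: VV[2][2]++ -> VV[2]=[5, 0, 4]
Event 6 stamp: [6, 0, 1]
Event 7 stamp: [5, 0, 3]
[6, 0, 1] <= [5, 0, 3]? False
[5, 0, 3] <= [6, 0, 1]? False
Relation: concurrent

Answer: concurrent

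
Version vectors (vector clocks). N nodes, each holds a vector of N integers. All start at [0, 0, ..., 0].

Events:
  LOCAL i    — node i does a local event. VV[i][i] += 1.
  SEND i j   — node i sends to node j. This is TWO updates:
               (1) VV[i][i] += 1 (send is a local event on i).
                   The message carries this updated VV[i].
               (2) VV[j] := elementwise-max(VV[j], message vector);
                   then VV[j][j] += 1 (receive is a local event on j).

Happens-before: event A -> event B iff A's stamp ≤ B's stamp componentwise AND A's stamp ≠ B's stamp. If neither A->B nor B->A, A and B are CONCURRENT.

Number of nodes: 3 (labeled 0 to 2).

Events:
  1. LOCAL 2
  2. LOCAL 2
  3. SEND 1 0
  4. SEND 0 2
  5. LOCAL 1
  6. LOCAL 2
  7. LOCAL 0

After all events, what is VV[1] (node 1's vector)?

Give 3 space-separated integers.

Answer: 0 2 0

Derivation:
Initial: VV[0]=[0, 0, 0]
Initial: VV[1]=[0, 0, 0]
Initial: VV[2]=[0, 0, 0]
Event 1: LOCAL 2: VV[2][2]++ -> VV[2]=[0, 0, 1]
Event 2: LOCAL 2: VV[2][2]++ -> VV[2]=[0, 0, 2]
Event 3: SEND 1->0: VV[1][1]++ -> VV[1]=[0, 1, 0], msg_vec=[0, 1, 0]; VV[0]=max(VV[0],msg_vec) then VV[0][0]++ -> VV[0]=[1, 1, 0]
Event 4: SEND 0->2: VV[0][0]++ -> VV[0]=[2, 1, 0], msg_vec=[2, 1, 0]; VV[2]=max(VV[2],msg_vec) then VV[2][2]++ -> VV[2]=[2, 1, 3]
Event 5: LOCAL 1: VV[1][1]++ -> VV[1]=[0, 2, 0]
Event 6: LOCAL 2: VV[2][2]++ -> VV[2]=[2, 1, 4]
Event 7: LOCAL 0: VV[0][0]++ -> VV[0]=[3, 1, 0]
Final vectors: VV[0]=[3, 1, 0]; VV[1]=[0, 2, 0]; VV[2]=[2, 1, 4]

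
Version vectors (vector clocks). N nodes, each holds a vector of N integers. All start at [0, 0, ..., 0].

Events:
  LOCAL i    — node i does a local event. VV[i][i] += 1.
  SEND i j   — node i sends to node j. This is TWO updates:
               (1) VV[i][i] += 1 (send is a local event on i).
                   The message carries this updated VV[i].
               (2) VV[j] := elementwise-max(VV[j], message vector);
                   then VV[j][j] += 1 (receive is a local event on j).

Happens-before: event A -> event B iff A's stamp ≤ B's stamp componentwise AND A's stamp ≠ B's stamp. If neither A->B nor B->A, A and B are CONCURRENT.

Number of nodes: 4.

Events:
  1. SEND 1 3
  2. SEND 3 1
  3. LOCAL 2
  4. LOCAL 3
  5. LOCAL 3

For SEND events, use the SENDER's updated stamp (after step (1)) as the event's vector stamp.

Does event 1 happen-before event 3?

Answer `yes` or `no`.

Initial: VV[0]=[0, 0, 0, 0]
Initial: VV[1]=[0, 0, 0, 0]
Initial: VV[2]=[0, 0, 0, 0]
Initial: VV[3]=[0, 0, 0, 0]
Event 1: SEND 1->3: VV[1][1]++ -> VV[1]=[0, 1, 0, 0], msg_vec=[0, 1, 0, 0]; VV[3]=max(VV[3],msg_vec) then VV[3][3]++ -> VV[3]=[0, 1, 0, 1]
Event 2: SEND 3->1: VV[3][3]++ -> VV[3]=[0, 1, 0, 2], msg_vec=[0, 1, 0, 2]; VV[1]=max(VV[1],msg_vec) then VV[1][1]++ -> VV[1]=[0, 2, 0, 2]
Event 3: LOCAL 2: VV[2][2]++ -> VV[2]=[0, 0, 1, 0]
Event 4: LOCAL 3: VV[3][3]++ -> VV[3]=[0, 1, 0, 3]
Event 5: LOCAL 3: VV[3][3]++ -> VV[3]=[0, 1, 0, 4]
Event 1 stamp: [0, 1, 0, 0]
Event 3 stamp: [0, 0, 1, 0]
[0, 1, 0, 0] <= [0, 0, 1, 0]? False. Equal? False. Happens-before: False

Answer: no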